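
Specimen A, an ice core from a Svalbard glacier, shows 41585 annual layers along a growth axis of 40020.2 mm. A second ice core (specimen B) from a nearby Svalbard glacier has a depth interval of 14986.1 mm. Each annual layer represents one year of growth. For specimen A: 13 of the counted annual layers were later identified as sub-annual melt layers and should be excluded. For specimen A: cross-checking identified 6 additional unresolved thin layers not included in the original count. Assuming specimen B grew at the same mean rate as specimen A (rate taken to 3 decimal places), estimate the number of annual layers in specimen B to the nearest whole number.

15562 annual layers

Specimen A: adjusted count: 41585 − 13 + 6 = 41578 annual layers.
A: 40020.2 mm over 41578 years gives 40020.2 / 41578 ≈ 0.963 mm/year.
For B, 14986.1 / 0.963 = 15561.89 years ≈ 15562 annual layers.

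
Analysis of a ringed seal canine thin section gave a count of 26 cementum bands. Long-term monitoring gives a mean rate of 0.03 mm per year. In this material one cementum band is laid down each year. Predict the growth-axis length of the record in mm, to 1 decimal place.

0.8 mm

26 years of growth are recorded.
26 years at 0.03 mm/year gives 0.03 × 26 = 0.8 mm.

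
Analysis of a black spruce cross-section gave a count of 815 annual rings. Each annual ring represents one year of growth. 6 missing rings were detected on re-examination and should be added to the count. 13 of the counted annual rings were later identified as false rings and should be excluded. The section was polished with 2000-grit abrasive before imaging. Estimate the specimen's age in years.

Adjusted count: 815 − 13 + 6 = 808 annual rings.
At one annual ring per year, that is 808 years.

808 years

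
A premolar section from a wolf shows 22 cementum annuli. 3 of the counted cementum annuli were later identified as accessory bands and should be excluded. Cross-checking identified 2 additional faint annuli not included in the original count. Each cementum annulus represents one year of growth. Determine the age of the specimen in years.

21 yr

Adjusted count: 22 − 3 + 2 = 21 cementum annuli.
At one cementum annulus per year, that is 21 years.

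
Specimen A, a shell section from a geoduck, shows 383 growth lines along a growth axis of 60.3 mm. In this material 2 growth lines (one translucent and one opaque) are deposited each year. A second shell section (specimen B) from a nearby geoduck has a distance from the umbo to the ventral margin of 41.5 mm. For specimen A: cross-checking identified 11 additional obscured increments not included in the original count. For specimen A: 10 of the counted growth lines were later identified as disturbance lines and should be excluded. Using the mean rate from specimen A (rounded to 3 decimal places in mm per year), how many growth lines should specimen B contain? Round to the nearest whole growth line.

Specimen A: after corrections the count is 383 − 10 + 11 = 384 growth lines.
Specimen A: 384 growth lines at 2 per year is 384 / 2 = 192 years.
A: 60.3 mm over 192 years gives 60.3 / 192 ≈ 0.314 mm/yr.
B spans 41.5 / 0.314 = 132.17 years; at 2 growth lines per year that is 132.17 × 2 ≈ 264 growth lines.

264 growth lines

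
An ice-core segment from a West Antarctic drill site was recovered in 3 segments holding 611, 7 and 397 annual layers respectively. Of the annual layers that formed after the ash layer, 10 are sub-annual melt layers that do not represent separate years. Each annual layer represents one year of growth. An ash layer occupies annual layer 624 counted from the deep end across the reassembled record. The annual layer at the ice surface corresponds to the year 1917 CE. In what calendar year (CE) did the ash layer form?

Total annual layers = 611 + 7 + 397 = 1015.
Between annual layer 624 and the ice surface there are 1015 − 624 = 391 annual layers.
Removing the 10 false annual layers leaves 391 − 10 = 381 true annual layers beyond the ash layer.
Counting back 381 years from 1917 CE places the ash layer in 1917 − 381 = 1536 CE.

1536 CE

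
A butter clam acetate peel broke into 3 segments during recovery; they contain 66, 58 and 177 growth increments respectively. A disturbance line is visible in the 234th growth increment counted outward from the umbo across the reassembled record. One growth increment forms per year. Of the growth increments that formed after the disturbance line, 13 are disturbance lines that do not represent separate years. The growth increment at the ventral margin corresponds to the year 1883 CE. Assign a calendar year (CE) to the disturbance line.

Total growth increments = 66 + 58 + 177 = 301.
Between growth increment 234 and the ventral margin there are 301 − 234 = 67 growth increments.
Excluding 13 false growth increments: 67 − 13 = 54.
Counting back 54 years from 1883 CE places the disturbance line in 1883 − 54 = 1829 CE.

1829 CE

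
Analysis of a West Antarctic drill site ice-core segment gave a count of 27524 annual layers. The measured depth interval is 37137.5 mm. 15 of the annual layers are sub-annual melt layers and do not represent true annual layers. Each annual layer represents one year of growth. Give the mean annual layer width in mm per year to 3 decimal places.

Correcting the raw count gives 27524 − 15 = 27509 true annual layers.
Mean rate = 37137.5 mm / 27509 years ≈ 1.350 mm per year.

1.350 mm per year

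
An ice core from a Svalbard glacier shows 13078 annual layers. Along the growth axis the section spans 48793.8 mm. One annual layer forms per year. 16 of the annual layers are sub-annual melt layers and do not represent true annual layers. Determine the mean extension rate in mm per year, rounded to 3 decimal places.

3.736 mm per year

After corrections the count is 13078 − 16 = 13062 annual layers.
48793.8 mm over 13062 years gives 48793.8 / 13062 ≈ 3.736 mm per year.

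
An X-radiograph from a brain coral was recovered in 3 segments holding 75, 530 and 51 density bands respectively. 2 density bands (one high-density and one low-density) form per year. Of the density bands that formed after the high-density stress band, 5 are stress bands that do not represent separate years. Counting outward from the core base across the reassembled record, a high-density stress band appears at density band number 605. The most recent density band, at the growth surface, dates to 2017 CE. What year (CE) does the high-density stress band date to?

1994 CE

Total density bands = 75 + 530 + 51 = 656.
Between density band 605 and the growth surface there are 656 − 605 = 51 density bands.
Removing the 5 false density bands leaves 51 − 5 = 46 true density bands beyond the high-density stress band.
With 2 density bands per year, 46 / 2 = 23 years.
Counting back 23 years from 2017 CE places the high-density stress band in 2017 − 23 = 1994 CE.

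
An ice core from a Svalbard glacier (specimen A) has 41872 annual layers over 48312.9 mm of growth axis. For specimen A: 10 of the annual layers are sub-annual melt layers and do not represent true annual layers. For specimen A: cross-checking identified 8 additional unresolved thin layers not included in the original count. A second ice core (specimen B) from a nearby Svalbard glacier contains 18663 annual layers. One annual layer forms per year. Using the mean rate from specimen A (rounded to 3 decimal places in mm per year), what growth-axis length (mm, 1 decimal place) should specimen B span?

21537.1 mm

Specimen A: true annual layer count = 41872 − 10 + 8 = 41870.
A: 48312.9 mm over 41870 years gives 48312.9 / 41870 ≈ 1.154 mm/year.
For B, 1.154 mm/year × 18663 years = 21537.1 mm.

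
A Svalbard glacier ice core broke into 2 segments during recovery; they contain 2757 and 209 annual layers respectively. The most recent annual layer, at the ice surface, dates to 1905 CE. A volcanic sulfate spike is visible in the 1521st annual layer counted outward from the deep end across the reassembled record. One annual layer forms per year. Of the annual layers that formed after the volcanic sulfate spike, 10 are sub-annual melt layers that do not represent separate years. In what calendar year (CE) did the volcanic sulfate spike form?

470 CE

Total annual layers = 2757 + 209 = 2966.
The volcanic sulfate spike sits at annual layer 1521 from the deep end, so 2966 − 1521 = 1445 annual layers formed after it.
1445 − 10 false = 1435 true annual layers after the volcanic sulfate spike.
The annual layer at the ice surface is 1905 CE, so the volcanic sulfate spike dates to 1905 − 1435 = 470 CE.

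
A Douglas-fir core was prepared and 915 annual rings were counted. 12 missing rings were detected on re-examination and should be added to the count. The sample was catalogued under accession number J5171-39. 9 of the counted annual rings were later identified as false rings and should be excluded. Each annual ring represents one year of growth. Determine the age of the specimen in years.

918 years

Correcting the raw count gives 915 − 9 + 12 = 918 true annual rings.
At one annual ring per year, that is 918 years.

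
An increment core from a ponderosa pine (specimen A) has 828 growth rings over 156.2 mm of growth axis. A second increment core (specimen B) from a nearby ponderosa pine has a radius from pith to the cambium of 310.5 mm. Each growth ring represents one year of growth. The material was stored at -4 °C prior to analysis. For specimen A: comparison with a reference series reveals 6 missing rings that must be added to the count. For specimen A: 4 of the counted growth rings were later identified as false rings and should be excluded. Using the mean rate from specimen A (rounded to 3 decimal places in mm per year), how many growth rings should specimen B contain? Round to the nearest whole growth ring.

1652 growth rings

Specimen A: true growth ring count = 828 − 4 + 6 = 830.
A: Extension rate ≈ 156.2 / 830 = 0.188 mm per year.
B spans 310.5 / 0.188 = 1651.60 years ≈ 1652 growth rings.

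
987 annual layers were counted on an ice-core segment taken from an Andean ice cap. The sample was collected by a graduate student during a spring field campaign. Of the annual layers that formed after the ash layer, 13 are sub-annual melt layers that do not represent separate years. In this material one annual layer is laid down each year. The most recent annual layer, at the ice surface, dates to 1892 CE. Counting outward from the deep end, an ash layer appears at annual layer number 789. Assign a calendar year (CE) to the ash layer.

1707 CE

The ash layer sits at annual layer 789 from the deep end, so 987 − 789 = 198 annual layers formed after it.
198 − 13 false = 185 true annual layers after the ash layer.
Counting back 185 years from 1892 CE places the ash layer in 1892 − 185 = 1707 CE.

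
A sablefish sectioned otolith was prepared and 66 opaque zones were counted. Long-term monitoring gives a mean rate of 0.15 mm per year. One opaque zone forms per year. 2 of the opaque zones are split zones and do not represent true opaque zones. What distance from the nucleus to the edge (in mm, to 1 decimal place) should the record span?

9.6 mm

Correcting the raw count gives 66 − 2 = 64 true opaque zones.
64 years at 0.15 mm/year gives 0.15 × 64 = 9.6 mm.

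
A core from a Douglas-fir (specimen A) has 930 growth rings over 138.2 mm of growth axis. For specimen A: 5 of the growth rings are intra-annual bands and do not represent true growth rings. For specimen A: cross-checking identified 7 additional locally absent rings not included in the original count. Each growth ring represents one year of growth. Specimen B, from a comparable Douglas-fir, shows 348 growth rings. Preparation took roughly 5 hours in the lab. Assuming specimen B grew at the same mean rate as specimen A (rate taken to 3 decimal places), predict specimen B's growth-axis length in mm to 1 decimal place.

Specimen A: correcting the raw count gives 930 − 5 + 7 = 932 true growth rings.
A: 138.2 mm over 932 years gives 138.2 / 932 ≈ 0.148 mm/yr.
Length of B = 0.148 × 348 = 51.5 mm.

51.5 mm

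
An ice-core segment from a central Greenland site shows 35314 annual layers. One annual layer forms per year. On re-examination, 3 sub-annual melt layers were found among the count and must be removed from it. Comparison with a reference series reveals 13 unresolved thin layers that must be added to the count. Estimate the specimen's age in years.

Adjusted count: 35314 − 3 + 13 = 35324 annual layers.
With a one-to-one annual layer periodicity this is 35324 years.

35324 yr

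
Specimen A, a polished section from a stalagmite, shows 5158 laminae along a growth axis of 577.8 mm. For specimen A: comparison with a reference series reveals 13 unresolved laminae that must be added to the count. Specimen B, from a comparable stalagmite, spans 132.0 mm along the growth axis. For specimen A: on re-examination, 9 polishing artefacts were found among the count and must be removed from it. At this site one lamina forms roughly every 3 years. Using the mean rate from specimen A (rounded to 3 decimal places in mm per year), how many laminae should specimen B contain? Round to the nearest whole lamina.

1189 laminae

Specimen A: adjusted count: 5158 − 9 + 13 = 5162 laminae.
Specimen A: multiplying by 3 years per lamina: 5162 × 3 = 15486 years.
A: 577.8 mm over 15486 years gives 577.8 / 15486 ≈ 0.037 mm/yr.
Specimen B: 132.0 mm / 0.037 mm per year = 3567.57 years; at 3 years per lamina that is 3567.57 / 3 ≈ 1189 laminae.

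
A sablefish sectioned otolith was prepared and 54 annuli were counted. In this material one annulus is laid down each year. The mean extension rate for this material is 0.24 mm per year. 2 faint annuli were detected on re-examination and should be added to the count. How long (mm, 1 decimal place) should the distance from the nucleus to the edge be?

13.4 mm

After corrections the count is 54 + 2 = 56 annuli.
56 years at 0.24 mm/year gives 0.24 × 56 = 13.4 mm.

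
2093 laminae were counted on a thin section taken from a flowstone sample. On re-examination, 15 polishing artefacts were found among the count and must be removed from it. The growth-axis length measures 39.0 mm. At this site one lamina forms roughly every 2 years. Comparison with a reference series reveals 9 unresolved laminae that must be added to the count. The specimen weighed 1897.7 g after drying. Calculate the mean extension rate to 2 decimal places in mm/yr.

After corrections the count is 2093 − 15 + 9 = 2087 laminae.
Multiplying by 2 years per lamina: 2087 × 2 = 4174 years.
Mean rate = 39.0 mm / 4174 years ≈ 0.01 mm/yr.

0.01 mm/yr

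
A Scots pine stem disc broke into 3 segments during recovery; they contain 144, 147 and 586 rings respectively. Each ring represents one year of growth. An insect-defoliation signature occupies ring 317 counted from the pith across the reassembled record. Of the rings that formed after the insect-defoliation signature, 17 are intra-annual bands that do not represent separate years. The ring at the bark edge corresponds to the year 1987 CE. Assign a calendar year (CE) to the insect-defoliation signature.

Total rings = 144 + 147 + 586 = 877.
The insect-defoliation signature sits at ring 317 from the pith, so 877 − 317 = 560 rings formed after it.
560 − 17 false = 543 true rings after the insect-defoliation signature.
Counting back 543 years from 1987 CE places the insect-defoliation signature in 1987 − 543 = 1444 CE.

1444 CE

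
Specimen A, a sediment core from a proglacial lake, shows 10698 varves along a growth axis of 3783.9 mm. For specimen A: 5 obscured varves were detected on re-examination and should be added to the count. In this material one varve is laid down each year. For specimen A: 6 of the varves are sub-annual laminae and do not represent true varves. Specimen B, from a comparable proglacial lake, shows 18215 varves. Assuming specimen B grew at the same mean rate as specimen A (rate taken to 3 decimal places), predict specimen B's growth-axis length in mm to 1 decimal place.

6448.1 mm

Specimen A: true varve count = 10698 − 6 + 5 = 10697.
A: 3783.9 mm over 10697 years gives 3783.9 / 10697 ≈ 0.354 mm/yr.
Length of B = 0.354 × 18215 = 6448.1 mm.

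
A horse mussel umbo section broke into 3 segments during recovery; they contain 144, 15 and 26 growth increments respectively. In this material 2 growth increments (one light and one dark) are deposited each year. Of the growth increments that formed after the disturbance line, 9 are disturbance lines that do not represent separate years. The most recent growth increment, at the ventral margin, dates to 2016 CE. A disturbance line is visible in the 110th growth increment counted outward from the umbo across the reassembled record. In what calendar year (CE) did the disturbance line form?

Total growth increments = 144 + 15 + 26 = 185.
The disturbance line sits at growth increment 110 from the umbo, so 185 − 110 = 75 growth increments formed after it.
Excluding 9 false growth increments: 75 − 9 = 66.
66 growth increments at 2 per year is 66 / 2 = 33 years.
The growth increment at the ventral margin is 2016 CE, so the disturbance line dates to 2016 − 33 = 1983 CE.

1983 CE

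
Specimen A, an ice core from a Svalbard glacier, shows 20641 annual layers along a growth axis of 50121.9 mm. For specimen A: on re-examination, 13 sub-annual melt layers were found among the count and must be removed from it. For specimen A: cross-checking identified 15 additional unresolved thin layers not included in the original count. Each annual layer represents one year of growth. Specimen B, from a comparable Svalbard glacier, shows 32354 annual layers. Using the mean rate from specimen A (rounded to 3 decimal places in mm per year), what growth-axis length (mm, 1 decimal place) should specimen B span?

78555.5 mm

Specimen A: adjusted count: 20641 − 13 + 15 = 20643 annual layers.
A: Mean rate = 50121.9 mm / 20643 years ≈ 2.428 mm per year.
Length of B = 2.428 × 32354 = 78555.5 mm.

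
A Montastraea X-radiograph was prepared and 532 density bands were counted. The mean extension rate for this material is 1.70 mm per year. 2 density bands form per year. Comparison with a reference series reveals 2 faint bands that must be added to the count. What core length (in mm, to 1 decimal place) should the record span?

453.9 mm

Adjusted count: 532 + 2 = 534 density bands.
With 2 density bands per year, 534 / 2 = 267 years.
267 years at 1.70 mm/year gives 1.70 × 267 = 453.9 mm.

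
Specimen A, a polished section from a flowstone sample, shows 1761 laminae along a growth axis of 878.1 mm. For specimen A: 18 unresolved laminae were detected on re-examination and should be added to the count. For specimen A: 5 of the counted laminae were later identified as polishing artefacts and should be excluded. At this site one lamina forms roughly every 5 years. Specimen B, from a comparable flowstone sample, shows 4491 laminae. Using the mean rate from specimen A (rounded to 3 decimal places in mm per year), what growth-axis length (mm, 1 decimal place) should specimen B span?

2223.0 mm

Specimen A: adjusted count: 1761 − 5 + 18 = 1774 laminae.
Specimen A: 1774 laminae at 5 years each span 1774 × 5 = 8870 years.
A: Mean rate = 878.1 mm / 8870 years ≈ 0.099 mm per year.
Specimen B: multiplying by 5 years per lamina: 4491 × 5 = 22455 years. B's length ≈ 0.099 × 22455 = 2223.0 mm.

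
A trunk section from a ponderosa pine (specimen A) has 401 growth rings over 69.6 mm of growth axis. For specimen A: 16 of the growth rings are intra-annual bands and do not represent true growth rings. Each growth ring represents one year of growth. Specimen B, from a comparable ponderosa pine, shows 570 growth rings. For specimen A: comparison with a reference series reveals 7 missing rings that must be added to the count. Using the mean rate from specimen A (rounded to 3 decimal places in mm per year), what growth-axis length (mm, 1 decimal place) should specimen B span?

101.5 mm

Specimen A: after corrections the count is 401 − 16 + 7 = 392 growth rings.
A: Extension rate ≈ 69.6 / 392 = 0.178 mm/yr.
Length of B = 0.178 × 570 = 101.5 mm.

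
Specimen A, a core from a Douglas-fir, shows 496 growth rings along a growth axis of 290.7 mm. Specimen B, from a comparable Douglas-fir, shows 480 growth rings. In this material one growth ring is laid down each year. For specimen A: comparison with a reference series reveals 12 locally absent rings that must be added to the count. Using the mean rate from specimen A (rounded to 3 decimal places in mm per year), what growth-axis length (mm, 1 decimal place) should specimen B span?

Specimen A: correcting the raw count gives 496 + 12 = 508 true growth rings.
A: Extension rate ≈ 290.7 / 508 = 0.572 mm/yr.
For B, 0.572 mm/year × 480 years = 274.6 mm.

274.6 mm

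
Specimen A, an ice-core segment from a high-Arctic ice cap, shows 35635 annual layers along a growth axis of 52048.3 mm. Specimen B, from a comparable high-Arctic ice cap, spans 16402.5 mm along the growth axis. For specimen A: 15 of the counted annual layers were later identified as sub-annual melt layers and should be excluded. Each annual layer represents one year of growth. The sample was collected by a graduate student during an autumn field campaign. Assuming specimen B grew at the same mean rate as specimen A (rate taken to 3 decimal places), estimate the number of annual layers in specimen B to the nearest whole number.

11227 annual layers

Specimen A: after corrections the count is 35635 − 15 = 35620 annual layers.
A: 52048.3 mm over 35620 years gives 52048.3 / 35620 ≈ 1.461 mm per year.
B spans 16402.5 / 1.461 = 11226.90 years ≈ 11227 annual layers.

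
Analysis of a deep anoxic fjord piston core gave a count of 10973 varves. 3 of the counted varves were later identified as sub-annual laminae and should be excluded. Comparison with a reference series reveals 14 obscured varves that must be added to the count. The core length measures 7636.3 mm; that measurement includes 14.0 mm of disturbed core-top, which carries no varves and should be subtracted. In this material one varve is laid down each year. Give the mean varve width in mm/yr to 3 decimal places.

Correcting the raw count gives 10973 − 3 + 14 = 10984 true varves.
Net length = 7636.3 − 14.0 = 7622.3 mm.
Extension rate ≈ 7622.3 / 10984 = 0.694 mm/yr.

0.694 mm/yr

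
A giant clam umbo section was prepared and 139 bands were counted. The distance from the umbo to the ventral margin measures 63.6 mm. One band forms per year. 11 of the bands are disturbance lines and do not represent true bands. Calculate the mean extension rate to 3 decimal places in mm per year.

True band count = 139 − 11 = 128.
Mean rate = 63.6 mm / 128 years ≈ 0.497 mm per year.

0.497 mm per year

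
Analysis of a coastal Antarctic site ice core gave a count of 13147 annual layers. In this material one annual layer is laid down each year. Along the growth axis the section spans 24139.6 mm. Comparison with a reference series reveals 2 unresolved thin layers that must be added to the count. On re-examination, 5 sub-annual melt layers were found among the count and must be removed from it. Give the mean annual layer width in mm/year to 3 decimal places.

1.837 mm/year

After corrections the count is 13147 − 5 + 2 = 13144 annual layers.
24139.6 mm over 13144 years gives 24139.6 / 13144 ≈ 1.837 mm/year.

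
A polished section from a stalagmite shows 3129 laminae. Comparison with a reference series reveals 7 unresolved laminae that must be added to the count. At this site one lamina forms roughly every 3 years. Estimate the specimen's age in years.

9408 years

Correcting the raw count gives 3129 + 7 = 3136 true laminae.
3136 laminae at 3 years each span 3136 × 3 = 9408 years.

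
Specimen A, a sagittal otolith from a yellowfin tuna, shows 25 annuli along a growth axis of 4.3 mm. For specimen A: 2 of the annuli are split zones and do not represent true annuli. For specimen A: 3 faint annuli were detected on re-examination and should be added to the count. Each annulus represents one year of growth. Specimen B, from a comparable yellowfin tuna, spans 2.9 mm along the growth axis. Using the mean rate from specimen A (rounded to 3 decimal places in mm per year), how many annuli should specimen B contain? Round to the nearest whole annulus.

18 annuli

Specimen A: true annulus count = 25 − 2 + 3 = 26.
A: 4.3 mm over 26 years gives 4.3 / 26 ≈ 0.165 mm/year.
B spans 2.9 / 0.165 = 17.58 years ≈ 18 annuli.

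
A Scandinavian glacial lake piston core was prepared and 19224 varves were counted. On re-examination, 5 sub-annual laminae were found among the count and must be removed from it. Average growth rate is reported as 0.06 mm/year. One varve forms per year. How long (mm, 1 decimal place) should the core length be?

Adjusted count: 19224 − 5 = 19219 varves.
Length ≈ 0.06 × 19219 = 1153.1 mm.

1153.1 mm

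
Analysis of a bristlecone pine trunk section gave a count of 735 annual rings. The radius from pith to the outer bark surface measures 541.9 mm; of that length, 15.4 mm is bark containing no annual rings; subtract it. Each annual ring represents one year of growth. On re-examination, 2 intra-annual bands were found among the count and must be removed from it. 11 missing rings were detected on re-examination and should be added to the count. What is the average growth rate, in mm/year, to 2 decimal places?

After corrections the count is 735 − 2 + 11 = 744 annual rings.
Removing the 15.4 mm offcut leaves 541.9 − 15.4 = 526.5 mm.
Mean rate = 526.5 mm / 744 years ≈ 0.71 mm/year.

0.71 mm/year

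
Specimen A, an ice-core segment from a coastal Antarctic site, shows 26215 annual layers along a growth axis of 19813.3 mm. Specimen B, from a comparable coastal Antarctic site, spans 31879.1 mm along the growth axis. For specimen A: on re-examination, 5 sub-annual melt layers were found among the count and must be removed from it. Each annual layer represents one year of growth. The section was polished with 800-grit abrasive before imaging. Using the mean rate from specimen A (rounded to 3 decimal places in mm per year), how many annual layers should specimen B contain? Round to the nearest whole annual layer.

Specimen A: after corrections the count is 26215 − 5 = 26210 annual layers.
A: Mean rate = 19813.3 mm / 26210 years ≈ 0.756 mm/year.
Specimen B: 31879.1 mm / 0.756 mm per year = 42168.12 years ≈ 42168 annual layers.

42168 annual layers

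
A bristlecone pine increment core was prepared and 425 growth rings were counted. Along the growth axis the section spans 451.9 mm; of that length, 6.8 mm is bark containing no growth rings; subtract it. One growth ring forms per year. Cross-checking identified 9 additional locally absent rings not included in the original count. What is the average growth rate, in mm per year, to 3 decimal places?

Correcting the raw count gives 425 + 9 = 434 true growth rings.
Net length = 451.9 − 6.8 = 445.1 mm.
Mean rate = 445.1 mm / 434 years ≈ 1.026 mm per year.

1.026 mm per year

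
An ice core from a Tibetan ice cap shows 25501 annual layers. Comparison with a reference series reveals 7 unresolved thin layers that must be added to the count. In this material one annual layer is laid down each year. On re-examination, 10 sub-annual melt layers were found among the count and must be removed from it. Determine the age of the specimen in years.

25498 years

True annual layer count = 25501 − 10 + 7 = 25498.
One annual layer per year makes the duration 25498 years.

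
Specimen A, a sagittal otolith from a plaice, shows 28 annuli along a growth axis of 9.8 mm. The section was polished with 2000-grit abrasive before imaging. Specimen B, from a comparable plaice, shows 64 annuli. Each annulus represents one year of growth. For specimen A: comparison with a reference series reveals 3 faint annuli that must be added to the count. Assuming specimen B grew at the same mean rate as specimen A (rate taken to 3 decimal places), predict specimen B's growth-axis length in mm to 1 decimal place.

Specimen A: true annulus count = 28 + 3 = 31.
A: Extension rate ≈ 9.8 / 31 = 0.316 mm/yr.
For B, 0.316 mm/year × 64 years = 20.2 mm.

20.2 mm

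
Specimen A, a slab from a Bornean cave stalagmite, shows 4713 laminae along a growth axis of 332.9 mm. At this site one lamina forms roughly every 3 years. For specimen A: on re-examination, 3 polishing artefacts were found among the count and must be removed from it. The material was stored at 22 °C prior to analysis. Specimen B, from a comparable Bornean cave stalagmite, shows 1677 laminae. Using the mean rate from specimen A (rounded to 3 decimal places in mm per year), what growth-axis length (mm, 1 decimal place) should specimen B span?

Specimen A: true lamina count = 4713 − 3 = 4710.
Specimen A: multiplying by 3 years per lamina: 4710 × 3 = 14130 years.
A: 332.9 mm over 14130 years gives 332.9 / 14130 ≈ 0.024 mm/year.
Specimen B: 1677 laminae at 3 years each span 1677 × 3 = 5031 years. Length of B = 0.024 × 5031 = 120.7 mm.

120.7 mm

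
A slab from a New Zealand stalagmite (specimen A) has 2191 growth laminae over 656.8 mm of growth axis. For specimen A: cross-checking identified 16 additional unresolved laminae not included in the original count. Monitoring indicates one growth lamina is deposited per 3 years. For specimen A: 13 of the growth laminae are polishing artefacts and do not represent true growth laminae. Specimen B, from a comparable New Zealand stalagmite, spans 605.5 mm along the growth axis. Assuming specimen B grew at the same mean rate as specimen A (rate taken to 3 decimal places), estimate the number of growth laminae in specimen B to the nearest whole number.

2018 growth laminae

Specimen A: adjusted count: 2191 − 13 + 16 = 2194 growth laminae.
Specimen A: at 3 years per growth lamina, 2194 × 3 = 6582 years.
A: 656.8 mm over 6582 years gives 656.8 / 6582 ≈ 0.100 mm/yr.
For B, 605.5 / 0.100 = 6055.00 years; at 3 years per growth lamina that is 6055.00 / 3 ≈ 2018 growth laminae.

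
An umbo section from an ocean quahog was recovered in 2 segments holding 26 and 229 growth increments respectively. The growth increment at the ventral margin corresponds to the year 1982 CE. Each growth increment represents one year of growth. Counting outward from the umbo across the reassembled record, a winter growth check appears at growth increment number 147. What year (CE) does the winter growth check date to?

Total growth increments = 26 + 229 = 255.
Between growth increment 147 and the ventral margin there are 255 − 147 = 108 growth increments.
The growth increment at the ventral margin is 1982 CE, so the winter growth check dates to 1982 − 108 = 1874 CE.

1874 CE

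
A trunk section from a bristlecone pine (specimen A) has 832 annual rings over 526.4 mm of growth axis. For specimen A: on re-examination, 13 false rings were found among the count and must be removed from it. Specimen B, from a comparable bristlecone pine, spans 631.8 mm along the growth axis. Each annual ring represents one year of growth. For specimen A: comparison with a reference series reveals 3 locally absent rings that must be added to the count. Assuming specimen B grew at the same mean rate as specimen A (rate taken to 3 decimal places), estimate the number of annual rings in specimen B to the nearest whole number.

987 annual rings

Specimen A: true annual ring count = 832 − 13 + 3 = 822.
A: Extension rate ≈ 526.4 / 822 = 0.640 mm/yr.
For B, 631.8 / 0.640 = 987.19 years ≈ 987 annual rings.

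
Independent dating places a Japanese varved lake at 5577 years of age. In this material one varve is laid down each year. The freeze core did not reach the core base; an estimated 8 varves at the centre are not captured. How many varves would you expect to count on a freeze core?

Expected varves over 5577 years: 5577.
5577 − 8 missed = 5569 varves expected in the prepared section.

5569 varves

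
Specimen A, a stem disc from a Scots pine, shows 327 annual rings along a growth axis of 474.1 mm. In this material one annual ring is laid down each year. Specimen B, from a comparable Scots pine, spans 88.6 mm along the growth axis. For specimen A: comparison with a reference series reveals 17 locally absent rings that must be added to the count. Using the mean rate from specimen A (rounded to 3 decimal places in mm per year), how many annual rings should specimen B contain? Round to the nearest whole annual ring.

Specimen A: after corrections the count is 327 + 17 = 344 annual rings.
A: Mean rate = 474.1 mm / 344 years ≈ 1.378 mm per year.
For B, 88.6 / 1.378 = 64.30 years ≈ 64 annual rings.

64 annual rings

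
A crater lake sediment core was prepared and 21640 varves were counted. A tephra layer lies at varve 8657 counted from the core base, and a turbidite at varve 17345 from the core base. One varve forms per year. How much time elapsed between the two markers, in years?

8688 years

17345 − 8657 = 8688 varves lie between the two events.
That is 8688 years at one varve per year.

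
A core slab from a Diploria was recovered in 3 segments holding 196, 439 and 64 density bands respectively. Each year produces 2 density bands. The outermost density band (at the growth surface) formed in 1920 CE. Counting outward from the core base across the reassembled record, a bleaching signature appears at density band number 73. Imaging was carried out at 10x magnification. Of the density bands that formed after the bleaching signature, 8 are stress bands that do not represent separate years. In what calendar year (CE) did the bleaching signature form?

1611 CE

Total density bands = 196 + 439 + 64 = 699.
The bleaching signature sits at density band 73 from the core base, so 699 − 73 = 626 density bands formed after it.
626 − 8 false = 618 true density bands after the bleaching signature.
618 density bands at 2 per year is 618 / 2 = 309 years.
1920 − 309 = 1611 CE.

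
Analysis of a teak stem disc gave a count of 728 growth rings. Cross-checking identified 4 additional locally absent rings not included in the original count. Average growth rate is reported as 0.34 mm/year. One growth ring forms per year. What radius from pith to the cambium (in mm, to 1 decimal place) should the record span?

After corrections the count is 728 + 4 = 732 growth rings.
Length ≈ 0.34 × 732 = 248.9 mm.

248.9 mm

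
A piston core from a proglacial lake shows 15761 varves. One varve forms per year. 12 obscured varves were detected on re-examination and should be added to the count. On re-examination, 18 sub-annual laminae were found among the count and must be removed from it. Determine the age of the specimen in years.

15755 years

Correcting the raw count gives 15761 − 18 + 12 = 15755 true varves.
One varve per year makes the duration 15755 years.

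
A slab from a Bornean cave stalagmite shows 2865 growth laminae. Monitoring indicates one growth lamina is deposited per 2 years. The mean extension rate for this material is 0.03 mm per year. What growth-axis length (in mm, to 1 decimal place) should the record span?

171.9 mm

At 2 years per growth lamina, 2865 × 2 = 5730 years.
Length ≈ 0.03 × 5730 = 171.9 mm.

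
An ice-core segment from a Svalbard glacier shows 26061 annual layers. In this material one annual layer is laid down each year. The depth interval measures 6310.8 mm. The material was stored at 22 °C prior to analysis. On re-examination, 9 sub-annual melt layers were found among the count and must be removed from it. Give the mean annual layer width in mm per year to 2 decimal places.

Adjusted count: 26061 − 9 = 26052 annual layers.
6310.8 mm over 26052 years gives 6310.8 / 26052 ≈ 0.24 mm per year.

0.24 mm per year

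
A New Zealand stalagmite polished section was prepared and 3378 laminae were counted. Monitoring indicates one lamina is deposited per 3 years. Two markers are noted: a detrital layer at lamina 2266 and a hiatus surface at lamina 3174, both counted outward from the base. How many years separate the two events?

Separation: 3174 − 2266 = 908 laminae.
At 3 years per lamina, 908 × 3 = 2724 years.

2724 years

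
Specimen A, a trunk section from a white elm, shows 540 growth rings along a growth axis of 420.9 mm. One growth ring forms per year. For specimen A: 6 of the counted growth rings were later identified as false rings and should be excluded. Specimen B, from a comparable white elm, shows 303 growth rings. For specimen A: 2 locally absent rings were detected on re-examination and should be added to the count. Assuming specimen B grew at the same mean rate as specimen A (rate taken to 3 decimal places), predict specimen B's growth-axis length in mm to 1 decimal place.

237.9 mm

Specimen A: correcting the raw count gives 540 − 6 + 2 = 536 true growth rings.
A: 420.9 mm over 536 years gives 420.9 / 536 ≈ 0.785 mm/year.
Length of B = 0.785 × 303 = 237.9 mm.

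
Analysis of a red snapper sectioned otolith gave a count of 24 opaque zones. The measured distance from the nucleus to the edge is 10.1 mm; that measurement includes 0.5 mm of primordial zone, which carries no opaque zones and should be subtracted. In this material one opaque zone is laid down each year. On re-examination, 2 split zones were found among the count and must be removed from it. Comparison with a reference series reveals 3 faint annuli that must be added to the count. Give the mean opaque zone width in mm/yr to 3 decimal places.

Adjusted count: 24 − 2 + 3 = 25 opaque zones.
The growth record spans 10.1 − 0.5 = 9.6 mm.
9.6 mm over 25 years gives 9.6 / 25 ≈ 0.384 mm/yr.

0.384 mm/yr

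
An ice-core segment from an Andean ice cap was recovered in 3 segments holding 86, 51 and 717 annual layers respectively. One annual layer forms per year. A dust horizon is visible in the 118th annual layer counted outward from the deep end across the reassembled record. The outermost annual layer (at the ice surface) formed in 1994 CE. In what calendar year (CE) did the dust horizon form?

1258 CE

Total annual layers = 86 + 51 + 717 = 854.
The dust horizon sits at annual layer 118 from the deep end, so 854 − 118 = 736 annual layers formed after it.
1994 − 736 = 1258 CE.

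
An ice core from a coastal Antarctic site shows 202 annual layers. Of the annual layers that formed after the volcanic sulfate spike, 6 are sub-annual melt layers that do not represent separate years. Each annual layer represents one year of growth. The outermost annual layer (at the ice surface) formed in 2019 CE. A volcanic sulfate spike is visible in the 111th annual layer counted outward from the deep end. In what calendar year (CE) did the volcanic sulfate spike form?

1934 CE

Between annual layer 111 and the ice surface there are 202 − 111 = 91 annual layers.
91 − 6 false = 85 true annual layers after the volcanic sulfate spike.
2019 − 85 = 1934 CE.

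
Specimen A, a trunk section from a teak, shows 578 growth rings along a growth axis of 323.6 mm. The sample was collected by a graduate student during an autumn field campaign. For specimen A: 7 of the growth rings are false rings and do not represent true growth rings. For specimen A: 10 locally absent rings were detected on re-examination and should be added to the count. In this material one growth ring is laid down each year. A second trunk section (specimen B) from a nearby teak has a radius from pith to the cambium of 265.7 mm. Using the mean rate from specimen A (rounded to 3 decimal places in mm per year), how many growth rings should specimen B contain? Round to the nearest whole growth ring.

Specimen A: correcting the raw count gives 578 − 7 + 10 = 581 true growth rings.
A: Mean rate = 323.6 mm / 581 years ≈ 0.557 mm per year.
Specimen B: 265.7 mm / 0.557 mm per year = 477.02 years ≈ 477 growth rings.

477 growth rings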